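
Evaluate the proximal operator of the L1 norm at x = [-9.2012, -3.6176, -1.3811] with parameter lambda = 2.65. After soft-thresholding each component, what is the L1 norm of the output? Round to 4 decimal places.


Soft-thresholding with lambda = 2.65:
prox(-9.2012) = sign(-9.2012)*max(|-9.2012| - 2.65, 0) = -6.5512
prox(-3.6176) = sign(-3.6176)*max(|-3.6176| - 2.65, 0) = -0.9676
prox(-1.3811) = sign(-1.3811)*max(|-1.3811| - 2.65, 0) = 0.0
prox(x) = [-6.5512, -0.9676, 0.0]
||prox(x)||_1 = 6.5512 + 0.9676 + 0.0 = 7.5188


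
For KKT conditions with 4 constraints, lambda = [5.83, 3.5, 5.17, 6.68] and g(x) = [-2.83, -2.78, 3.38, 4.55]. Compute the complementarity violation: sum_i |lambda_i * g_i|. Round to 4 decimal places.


KKT complementary slackness check:
lambda_1 * g_1 = 5.83 * -2.83 = -16.4989
lambda_2 * g_2 = 3.5 * -2.78 = -9.73
lambda_3 * g_3 = 5.17 * 3.38 = 17.4746
lambda_4 * g_4 = 6.68 * 4.55 = 30.394
Total violation = 16.4989 + 9.73 + 17.4746 + 30.394 = 74.0975


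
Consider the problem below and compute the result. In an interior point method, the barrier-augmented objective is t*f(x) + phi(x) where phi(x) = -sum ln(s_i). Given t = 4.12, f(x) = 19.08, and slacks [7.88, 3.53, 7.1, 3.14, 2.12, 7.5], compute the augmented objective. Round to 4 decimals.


Step 1: Compute log-barrier.
ln values: [2.0643, 1.2613, 1.9601, 1.1442, 0.7514, 2.0149]
phi = -(2.0643 + 1.2613 + 1.9601 + 1.1442 + 0.7514 + 2.0149) = -9.1963
Step 2: Compute augmented objective.
t*f(x) = 4.12*19.08 = 78.6096
Total = 78.6096 - 9.1963 = 69.4133


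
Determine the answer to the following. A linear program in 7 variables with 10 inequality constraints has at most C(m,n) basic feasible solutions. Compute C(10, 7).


Each vertex corresponds to some choice of n active constraints out of m, so the number of vertices is at most C(m, n) = m! / (n!(m-n)!).
m = 10, n = 7
Numerator: 10 * 9 * 8 * 7 * 6 * 5 * 4
Denominator: 7! = 5040
C(10, 7) = 120


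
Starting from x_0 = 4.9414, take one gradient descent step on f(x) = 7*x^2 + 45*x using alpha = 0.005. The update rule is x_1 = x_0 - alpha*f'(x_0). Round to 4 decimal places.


We compute the gradient at x_0 and apply the update.
f'(x) = 14*x + 45
f'(4.9414) = 14*4.9414 + 45 = 114.1796
x_1 = 4.9414 - 0.005*114.1796 = 4.3705


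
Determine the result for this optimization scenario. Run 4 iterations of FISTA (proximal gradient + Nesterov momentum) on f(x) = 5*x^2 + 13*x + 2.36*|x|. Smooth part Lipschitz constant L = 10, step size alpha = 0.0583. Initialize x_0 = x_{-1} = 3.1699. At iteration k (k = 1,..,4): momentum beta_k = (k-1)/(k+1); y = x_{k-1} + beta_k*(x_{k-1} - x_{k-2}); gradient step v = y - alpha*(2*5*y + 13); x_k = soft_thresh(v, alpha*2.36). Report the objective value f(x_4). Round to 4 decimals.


FISTA on f(x) = 5*x^2 + 13*x + 2.36*|x|
L = 10, alpha = 0.0583
Iteration 1: beta = 0.0, y = 3.1699 + 0.0*(3.1699 - 3.1699) = 3.1699
  grad(y) = 44.699, v = y - alpha*grad = 0.5639
  prox(v) = soft_thresh(0.5639, 0.1376) = 0.4264
Iteration 2: beta = 0.3333, y = 0.4264 + 0.3333*(0.4264 - 3.1699) = -0.4882
  grad(y) = 8.1185, v = y - alpha*grad = -0.9615
  prox(v) = soft_thresh(-0.9615, 0.1376) = -0.8239
Iteration 3: beta = 0.5, y = -0.8239 + 0.5*(-0.8239 - 0.4264) = -1.449
  grad(y) = -1.4899, v = y - alpha*grad = -1.3621
  prox(v) = soft_thresh(-1.3621, 0.1376) = -1.2245
Iteration 4: beta = 0.6, y = -1.2245 + 0.6*(-1.2245 + 0.8239) = -1.4649
  grad(y) = -1.6494, v = y - alpha*grad = -1.3688
  prox(v) = soft_thresh(-1.3688, 0.1376) = -1.2312
f(x_4) = 5*(-1.2312)^2 + 13*(-1.2312) + 2.36*|-1.2312| = -5.5207


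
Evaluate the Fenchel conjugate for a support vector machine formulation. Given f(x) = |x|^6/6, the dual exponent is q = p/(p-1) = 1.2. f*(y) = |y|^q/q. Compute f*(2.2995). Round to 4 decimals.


The conjugate exponent q satisfies 1/p + 1/q = 1.
p = 6, so q = 6/(6 - 1) = 1.2
|y|^q = 2.2995^1.2 = 2.7162
f*(2.2995) = 2.7162 / 1.2 = 2.2635


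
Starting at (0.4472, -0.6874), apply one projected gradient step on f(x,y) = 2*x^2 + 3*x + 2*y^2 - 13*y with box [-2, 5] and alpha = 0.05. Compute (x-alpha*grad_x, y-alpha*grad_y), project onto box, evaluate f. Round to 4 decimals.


Step 1: Compute gradient at (0.4472, -0.6874).
grad_x = 2*2*0.4472 + 3 = 4.7888
grad_y = 2*2*-0.6874 - 13 = -15.7496
Step 2: Gradient step.
x_raw = 0.4472 - 0.05*4.7888 = 0.2078
y_raw = -0.6874 - 0.05*-15.7496 = 0.1001
Step 3: Project onto [-2, 5].
x_proj = clip(0.2078) = 0.2078
y_proj = clip(0.1001) = 0.1001
Step 4: Evaluate f.
f(0.2078, 0.1001) = -0.5714


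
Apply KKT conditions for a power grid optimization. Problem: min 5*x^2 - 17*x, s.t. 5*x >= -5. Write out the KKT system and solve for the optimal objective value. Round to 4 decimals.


Step 1: Try lambda = 0 (constraint inactive).
Stationarity: 2*5*x - 17 = 0
x* = 17/(2*5) = 1.7
Check constraint: 5*1.7 = 8.5 >= -5 -- satisfied.
Step 2: Compute optimal value.
f(x*) = 5*1.7^2 - 17*1.7 = -14.45


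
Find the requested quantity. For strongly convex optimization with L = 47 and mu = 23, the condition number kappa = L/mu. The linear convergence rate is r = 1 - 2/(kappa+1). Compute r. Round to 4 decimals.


Step 1: Compute the condition number.
kappa = L/mu = 47/23 = 2.0435
Step 2: Compute the convergence rate.
r = 1 - 2/(kappa + 1) = 1 - 2*mu/(L + mu) = (L - mu)/(L + mu) = 24/70 = 0.3429


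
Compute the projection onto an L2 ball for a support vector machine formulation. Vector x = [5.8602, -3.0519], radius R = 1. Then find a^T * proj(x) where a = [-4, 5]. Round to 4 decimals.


Step 1: Compute ||x|| (intermediates to 6 decimals).
||x|| = sqrt(5.8602^2 + (-3.0519)^2) = 6.607272
Step 2: Project.
Since ||x|| > R, scale = R/||x|| = 1/6.607272 = 0.151348, proj(x) = scale * x
proj(x) = [0.88693, -0.461899]
Step 3: Dot product.
a^T * proj(x) = -4*0.88693 + 5*(-0.461899) = -5.8572


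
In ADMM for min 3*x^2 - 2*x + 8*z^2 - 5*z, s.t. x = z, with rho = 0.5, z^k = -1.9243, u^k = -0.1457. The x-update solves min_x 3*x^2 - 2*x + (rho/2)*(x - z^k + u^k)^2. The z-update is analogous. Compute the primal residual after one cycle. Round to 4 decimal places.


ADMM iteration with rho = 0.5, z^k = -1.9243, u^k = -0.1457
Step 1: x-update.
Minimize 3*x^2 - 2*x + (0.5/2)*(x + 1.9243 - 0.1457)^2
FOC: (2*3 + 0.5)*x = 2 + 0.5*(-1.9243 + 0.1457)
x^{k+1} = 0.1709
Step 2: z-update.
Minimize 8*z^2 - 5*z + (0.5/2)*(0.1709 - z - 0.1457)^2
FOC: (2*8 + 0.5)*z = 5 + 0.5*(0.1709 - 0.1457)
z^{k+1} = 0.3038
Step 3: u-update.
u^{k+1} = -0.1457 + 0.1709 - 0.3038 = -0.2786
Step 4: Primal residual = |0.1709 - 0.3038| = 0.1329


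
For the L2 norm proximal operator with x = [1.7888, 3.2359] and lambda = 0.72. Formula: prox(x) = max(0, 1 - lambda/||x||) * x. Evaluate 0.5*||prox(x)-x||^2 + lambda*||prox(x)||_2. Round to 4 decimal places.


Step 1: Compute ||x||.
||x|| = 3.6974
Step 2: Compute scaling factor.
scale = max(0, 1 - 0.72/3.6974) = 0.8053
Step 3: prox(x) = [1.4405, 2.6058]
||prox(x)|| = 2.9774
Step 4: Proximal objective.
0.5*||prox-x||^2 = 0.2592
lambda*||prox|| = 2.1437
Total = 2.4029


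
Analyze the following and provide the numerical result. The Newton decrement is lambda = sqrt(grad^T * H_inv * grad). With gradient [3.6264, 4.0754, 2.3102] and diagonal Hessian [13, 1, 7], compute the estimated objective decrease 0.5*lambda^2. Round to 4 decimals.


Step 1: H is diagonal, so H^(-1) * g = [0.279, 4.0754, 0.33].
Step 2: g^T H^(-1) g = sum_i g_i^2 / H_ii
  = (3.6264)^2/13 + (4.0754)^2/1 + (2.3102)^2/7
  = 1.0116 + 16.6089 + 0.7624 = 18.3829
Step 3: Objective decrease = 0.5 * g^T H^(-1) g = 9.1915


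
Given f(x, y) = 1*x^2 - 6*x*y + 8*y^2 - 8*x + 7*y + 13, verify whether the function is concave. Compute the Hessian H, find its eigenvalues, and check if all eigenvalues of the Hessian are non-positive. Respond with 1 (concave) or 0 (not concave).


The Hessian of f(x,y) = 1*x^2 - 6*x*y + 8*y^2 - 8*x + 7*y + 13 is:
H = [[2, -6], [-6, 16]]
Trace = 2 + 16 = 18
Determinant = 2*16 - (-6)^2 = -4
Discriminant = (18)^2 - 4*-4 = 340.0
Eigenvalues: lambda_1 = -0.2195, lambda_2 = 18.2195
The function is not concave.

0


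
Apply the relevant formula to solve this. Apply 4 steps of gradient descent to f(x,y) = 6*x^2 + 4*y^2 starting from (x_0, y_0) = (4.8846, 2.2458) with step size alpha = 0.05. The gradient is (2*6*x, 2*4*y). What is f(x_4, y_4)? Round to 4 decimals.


Gradient descent on f(x,y) = 6*x^2 + 4*y^2.
Starting point: (4.8846, 2.2458), alpha = 0.05
Step 1: grad_x = 2*6*4.8846 = 58.6152, grad_y = 2*4*2.2458 = 17.9664
  x_1 = 4.8846 - 0.05*58.6152 = 1.9538
  y_1 = 2.2458 - 0.05*17.9664 = 1.3475
Step 2: grad_x = 2*6*1.9538 = 23.4461, grad_y = 2*4*1.3475 = 10.7798
  x_2 = 1.9538 - 0.05*23.4461 = 0.7815
  y_2 = 1.3475 - 0.05*10.7798 = 0.8085
Step 3: grad_x = 2*6*0.7815 = 9.3784, grad_y = 2*4*0.8085 = 6.4679
  x_3 = 0.7815 - 0.05*9.3784 = 0.3126
  y_3 = 0.8085 - 0.05*6.4679 = 0.4851
Step 4: grad_x = 2*6*0.3126 = 3.7514, grad_y = 2*4*0.4851 = 3.8807
  x_4 = 0.3126 - 0.05*3.7514 = 0.125
  y_4 = 0.4851 - 0.05*3.8807 = 0.2911
f(0.125, 0.2911) = 6*0.125^2 + 4*0.2911^2 = 0.4327


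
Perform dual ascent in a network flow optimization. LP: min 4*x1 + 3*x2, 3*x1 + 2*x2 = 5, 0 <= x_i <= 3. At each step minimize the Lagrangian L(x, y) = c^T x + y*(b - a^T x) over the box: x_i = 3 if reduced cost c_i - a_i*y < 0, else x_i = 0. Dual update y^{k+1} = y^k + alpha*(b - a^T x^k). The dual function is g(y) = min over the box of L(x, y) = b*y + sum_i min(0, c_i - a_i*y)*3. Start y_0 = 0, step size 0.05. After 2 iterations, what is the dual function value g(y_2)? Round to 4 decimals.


Dual ascent for LP: min 4*x1 + 3*x2, 3*x1 + 2*x2 = 5, 0 <= x_i <= 3
Step 1: y^k = 0.0, reduced costs: (4.0, 3.0)
  x^k = (0.0, 0.0), subgradient = b - a^T x = 5.0
  y^{k+1} = 0.0 + 0.05*5.0 = 0.25
Step 2: y^k = 0.25, reduced costs: (3.25, 2.5)
  x^k = (0.0, 0.0), subgradient = b - a^T x = 5.0
  y^{k+1} = 0.25 + 0.05*5.0 = 0.5
Dual objective at y_2 = 0.5: reduced costs (2.5, 2.0), box minimizer x = (0.0, 0.0)
g(y_2) = b*y + (c1 - a1*y)*x1 + (c2 - a2*y)*x2 = 5*0.5 + 2.5*0.0 + 2.0*0.0 = 2.5 + 0.0 + 0.0 = 2.5


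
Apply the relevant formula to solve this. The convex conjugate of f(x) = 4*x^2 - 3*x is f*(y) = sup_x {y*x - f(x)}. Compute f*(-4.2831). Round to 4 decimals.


f*(y) = sup_x {y*x - a*x^2 - b*x} = sup_x {(y-b)*x - a*x^2}
FOC: (y - b) - 2a*x = 0 => x* = (y - b)/(2a)
x* = (-4.2831 + 3)/(2*4) = -0.1604
f*(-4.2831) = (y-b)^2/(4a) = (-4.2831 + 3)^2/(4*4)
= 1.6463/16 = 0.1029


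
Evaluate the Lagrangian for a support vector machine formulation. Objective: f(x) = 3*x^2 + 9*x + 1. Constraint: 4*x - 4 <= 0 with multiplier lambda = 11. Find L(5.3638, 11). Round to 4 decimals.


Step 1: Evaluate f(x).
f(5.3638) = 3*5.3638^2 + 9*5.3638 + 1 = 135.5853
Step 2: Evaluate g(x).
g(5.3638) = 4*5.3638 - 4 = 17.4552
Step 3: Compute Lagrangian.
L = 135.5853 + 11*17.4552 = 327.5925


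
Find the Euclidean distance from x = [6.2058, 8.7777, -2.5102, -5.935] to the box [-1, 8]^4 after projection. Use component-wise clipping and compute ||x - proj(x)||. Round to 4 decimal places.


Project each component onto [-1, 8].
clip(6.2058) = 6.2058, clip(8.7777) = 8.0, clip(-2.5102) = -1.0, clip(-5.935) = -1.0
Projection = [6.2058, 8.0, -1.0, -1.0]
Squared diffs: [0.0, 0.6048, 2.2807, 24.3542]
Distance = sqrt(27.2397) = 5.2192


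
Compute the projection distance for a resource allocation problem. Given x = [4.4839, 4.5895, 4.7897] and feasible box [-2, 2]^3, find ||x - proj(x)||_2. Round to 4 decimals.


Project each component onto [-2, 2].
clip(4.4839) = 2.0, clip(4.5895) = 2.0, clip(4.7897) = 2.0
Projection = [2.0, 2.0, 2.0]
Squared diffs: [6.1698, 6.7055, 7.7824]
Distance = sqrt(20.6577) = 4.5451


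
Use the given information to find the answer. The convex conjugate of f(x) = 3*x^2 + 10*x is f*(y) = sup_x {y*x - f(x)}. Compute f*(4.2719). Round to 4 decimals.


f*(y) = sup_x {y*x - a*x^2 - b*x} = sup_x {(y-b)*x - a*x^2}
FOC: (y - b) - 2a*x = 0 => x* = (y - b)/(2a)
x* = (4.2719 - 10)/(2*3) = -0.9547
f*(4.2719) = (y-b)^2/(4a) = (4.2719 - 10)^2/(4*3)
= 32.8111/12 = 2.7343


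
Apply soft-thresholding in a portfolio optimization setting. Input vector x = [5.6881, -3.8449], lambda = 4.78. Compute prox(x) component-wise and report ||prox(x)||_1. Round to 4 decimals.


Soft-thresholding with lambda = 4.78:
prox(5.6881) = sign(5.6881)*max(|5.6881| - 4.78, 0) = 0.9081
prox(-3.8449) = sign(-3.8449)*max(|-3.8449| - 4.78, 0) = 0.0
prox(x) = [0.9081, 0.0]
||prox(x)||_1 = 0.9081 + 0.0 = 0.9081


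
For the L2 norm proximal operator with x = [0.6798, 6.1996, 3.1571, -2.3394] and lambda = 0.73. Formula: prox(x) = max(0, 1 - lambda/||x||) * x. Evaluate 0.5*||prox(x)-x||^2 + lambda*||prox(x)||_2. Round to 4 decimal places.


Step 1: Compute ||x||.
||x|| = 7.3714
Step 2: Compute scaling factor.
scale = max(0, 1 - 0.73/7.3714) = 0.901
Step 3: prox(x) = [0.6125, 5.5856, 2.8444, -2.1077]
||prox(x)|| = 6.6414
Step 4: Proximal objective.
0.5*||prox-x||^2 = 0.2665
lambda*||prox|| = 4.8482
Total = 5.1147


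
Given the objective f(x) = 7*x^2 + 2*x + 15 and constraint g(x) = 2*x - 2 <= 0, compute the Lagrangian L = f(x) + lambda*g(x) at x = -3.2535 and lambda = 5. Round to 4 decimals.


Step 1: Evaluate f(x).
f(-3.2535) = 7*(-3.2535)^2 + 2*(-3.2535) + 15 = 82.5898
Step 2: Evaluate g(x).
g(-3.2535) = 2*-3.2535 - 2 = -8.507
Step 3: Compute Lagrangian.
L = 82.5898 + 5*-8.507 = 40.0548


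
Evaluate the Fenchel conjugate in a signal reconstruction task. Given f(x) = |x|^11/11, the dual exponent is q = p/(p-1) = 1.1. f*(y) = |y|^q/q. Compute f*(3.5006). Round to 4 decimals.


The conjugate exponent q satisfies 1/p + 1/q = 1.
p = 11, so q = 11/(11 - 1) = 1.1
|y|^q = 3.5006^1.1 = 3.9679
f*(3.5006) = 3.9679 / 1.1 = 3.6071


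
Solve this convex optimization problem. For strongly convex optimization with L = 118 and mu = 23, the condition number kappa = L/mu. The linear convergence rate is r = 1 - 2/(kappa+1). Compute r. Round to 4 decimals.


Step 1: Compute the condition number.
kappa = L/mu = 118/23 = 5.1304
Step 2: Compute the convergence rate.
r = 1 - 2/(kappa + 1) = 1 - 2*mu/(L + mu) = (L - mu)/(L + mu) = 95/141 = 0.6738


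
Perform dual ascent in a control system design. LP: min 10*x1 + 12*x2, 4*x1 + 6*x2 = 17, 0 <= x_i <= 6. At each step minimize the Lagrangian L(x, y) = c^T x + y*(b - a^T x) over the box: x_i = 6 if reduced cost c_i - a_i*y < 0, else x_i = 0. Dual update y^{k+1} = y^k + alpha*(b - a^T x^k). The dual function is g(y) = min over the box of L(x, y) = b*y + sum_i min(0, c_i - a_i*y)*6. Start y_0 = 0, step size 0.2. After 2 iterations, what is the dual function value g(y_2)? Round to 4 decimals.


Dual ascent for LP: min 10*x1 + 12*x2, 4*x1 + 6*x2 = 17, 0 <= x_i <= 6
Step 1: y^k = 0.0, reduced costs: (10.0, 12.0)
  x^k = (0.0, 0.0), subgradient = b - a^T x = 17.0
  y^{k+1} = 0.0 + 0.2*17.0 = 3.4
Step 2: y^k = 3.4, reduced costs: (-3.6, -8.4)
  x^k = (6.0, 6.0), subgradient = b - a^T x = -43.0
  y^{k+1} = 3.4 + 0.2*-43.0 = -5.2
Dual objective at y_2 = -5.2: reduced costs (30.8, 43.2), box minimizer x = (0.0, 0.0)
g(y_2) = b*y + (c1 - a1*y)*x1 + (c2 - a2*y)*x2 = 17*(-5.2) + 30.8*0.0 + 43.2*0.0 = -88.4 + 0.0 + 0.0 = -88.4


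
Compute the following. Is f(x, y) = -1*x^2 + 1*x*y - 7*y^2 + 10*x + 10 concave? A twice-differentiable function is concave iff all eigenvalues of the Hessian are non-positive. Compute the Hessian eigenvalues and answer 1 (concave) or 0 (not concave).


The Hessian of f(x,y) = -1*x^2 + 1*x*y - 7*y^2 + 10*x + 10 is:
H = [[-2, 1], [1, -14]]
Trace = -2 - 14 = -16
Determinant = -2*-14 - (1)^2 = 27
Discriminant = (-16)^2 - 4*27 = 148.0
Eigenvalues: lambda_1 = -14.0828, lambda_2 = -1.9172
The function is concave.

1


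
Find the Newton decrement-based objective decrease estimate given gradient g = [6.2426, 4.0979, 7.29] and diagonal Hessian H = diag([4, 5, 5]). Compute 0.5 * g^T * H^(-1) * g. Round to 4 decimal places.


Step 1: H is diagonal, so H^(-1) * g = [1.5607, 0.8196, 1.458].
Step 2: g^T H^(-1) g = sum_i g_i^2 / H_ii
  = (6.2426)^2/4 + (4.0979)^2/5 + (7.29)^2/5
  = 9.7425 + 3.3586 + 10.6288 = 23.7299
Step 3: Objective decrease = 0.5 * g^T H^(-1) g = 11.8649


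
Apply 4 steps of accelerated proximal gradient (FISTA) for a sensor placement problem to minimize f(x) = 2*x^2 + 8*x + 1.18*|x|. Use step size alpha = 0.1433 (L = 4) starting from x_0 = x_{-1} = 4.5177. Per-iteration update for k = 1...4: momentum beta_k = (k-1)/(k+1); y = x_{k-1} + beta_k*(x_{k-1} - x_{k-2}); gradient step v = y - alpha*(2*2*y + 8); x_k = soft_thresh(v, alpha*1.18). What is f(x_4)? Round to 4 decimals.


FISTA on f(x) = 2*x^2 + 8*x + 1.18*|x|
L = 4, alpha = 0.1433
Iteration 1: beta = 0.0, y = 4.5177 + 0.0*(4.5177 - 4.5177) = 4.5177
  grad(y) = 26.0708, v = y - alpha*grad = 0.7818
  prox(v) = soft_thresh(0.7818, 0.1691) = 0.6127
Iteration 2: beta = 0.3333, y = 0.6127 + 0.3333*(0.6127 - 4.5177) = -0.689
  grad(y) = 5.2439, v = y - alpha*grad = -1.4405
  prox(v) = soft_thresh(-1.4405, 0.1691) = -1.2714
Iteration 3: beta = 0.5, y = -1.2714 + 0.5*(-1.2714 - 0.6127) = -2.2134
  grad(y) = -0.8536, v = y - alpha*grad = -2.0911
  prox(v) = soft_thresh(-2.0911, 0.1691) = -1.922
Iteration 4: beta = 0.6, y = -1.922 + 0.6*(-1.922 + 1.2714) = -2.3123
  grad(y) = -1.2494, v = y - alpha*grad = -2.1333
  prox(v) = soft_thresh(-2.1333, 0.1691) = -1.9642
f(x_4) = 2*(-1.9642)^2 + 8*(-1.9642) + 1.18*|-1.9642| = -5.6797


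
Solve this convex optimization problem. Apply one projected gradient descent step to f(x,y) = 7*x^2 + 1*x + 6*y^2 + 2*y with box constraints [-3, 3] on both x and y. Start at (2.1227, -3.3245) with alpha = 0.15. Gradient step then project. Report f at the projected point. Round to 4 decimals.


Step 1: Compute gradient at (2.1227, -3.3245).
grad_x = 2*7*2.1227 + 1 = 30.7178
grad_y = 2*6*-3.3245 + 2 = -37.894
Step 2: Gradient step.
x_raw = 2.1227 - 0.15*30.7178 = -2.485
y_raw = -3.3245 - 0.15*-37.894 = 2.3596
Step 3: Project onto [-3, 3].
x_proj = clip(-2.485) = -2.485
y_proj = clip(2.3596) = 2.3596
Step 4: Evaluate f.
f(-2.485, 2.3596) = 78.866


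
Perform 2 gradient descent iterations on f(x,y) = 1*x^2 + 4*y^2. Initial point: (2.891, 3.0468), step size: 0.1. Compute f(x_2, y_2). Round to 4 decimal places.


Gradient descent on f(x,y) = 1*x^2 + 4*y^2.
Starting point: (2.891, 3.0468), alpha = 0.1
Step 1: grad_x = 2*1*2.891 = 5.782, grad_y = 2*4*3.0468 = 24.3744
  x_1 = 2.891 - 0.1*5.782 = 2.3128
  y_1 = 3.0468 - 0.1*24.3744 = 0.6094
Step 2: grad_x = 2*1*2.3128 = 4.6256, grad_y = 2*4*0.6094 = 4.8749
  x_2 = 2.3128 - 0.1*4.6256 = 1.8502
  y_2 = 0.6094 - 0.1*4.8749 = 0.1219
f(1.8502, 0.1219) = 1*1.8502^2 + 4*0.1219^2 = 3.4828


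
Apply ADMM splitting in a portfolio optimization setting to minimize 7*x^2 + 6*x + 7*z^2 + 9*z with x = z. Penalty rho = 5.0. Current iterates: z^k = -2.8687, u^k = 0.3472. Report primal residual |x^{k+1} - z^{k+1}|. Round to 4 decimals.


ADMM iteration with rho = 5.0, z^k = -2.8687, u^k = 0.3472
Step 1: x-update.
Minimize 7*x^2 + 6*x + (5.0/2)*(x + 2.8687 + 0.3472)^2
FOC: (2*7 + 5.0)*x = -6 + 5.0*(-2.8687 - 0.3472)
x^{k+1} = -1.1621
Step 2: z-update.
Minimize 7*z^2 + 9*z + (5.0/2)*(-1.1621 - z + 0.3472)^2
FOC: (2*7 + 5.0)*z = -9 + 5.0*(-1.1621 + 0.3472)
z^{k+1} = -0.6881
Step 3: u-update.
u^{k+1} = 0.3472 - 1.1621 + 0.6881 = -0.1268
Step 4: Primal residual = |-1.1621 + 0.6881| = 0.474


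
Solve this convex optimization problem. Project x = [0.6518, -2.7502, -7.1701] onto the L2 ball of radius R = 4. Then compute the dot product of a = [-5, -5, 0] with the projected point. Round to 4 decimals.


Step 1: Compute ||x|| (intermediates to 6 decimals).
||x|| = sqrt(0.6518^2 + (-2.7502)^2 + (-7.1701)^2) = 7.70706
Step 2: Project.
Since ||x|| > R, scale = R/||x|| = 4/7.70706 = 0.519005, proj(x) = scale * x
proj(x) = [0.338287, -1.427368, -3.721318]
Step 3: Dot product.
a^T * proj(x) = -5*0.338287 - 5*(-1.427368) + 0*(-3.721318) = 5.4454


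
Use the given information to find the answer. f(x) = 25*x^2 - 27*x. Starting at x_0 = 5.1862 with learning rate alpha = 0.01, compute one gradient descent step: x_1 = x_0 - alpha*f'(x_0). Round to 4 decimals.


We compute the gradient at x_0 and apply the update.
f'(x) = 50*x - 27
f'(5.1862) = 50*5.1862 - 27 = 232.31
x_1 = 5.1862 - 0.01*232.31 = 2.8631


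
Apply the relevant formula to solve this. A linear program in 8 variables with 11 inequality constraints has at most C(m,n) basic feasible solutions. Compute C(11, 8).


Each vertex corresponds to some choice of n active constraints out of m, so the number of vertices is at most C(m, n) = m! / (n!(m-n)!).
m = 11, n = 8
Numerator: 11 * 10 * 9 * 8 * 7 * 6 * 5 * 4
Denominator: 8! = 40320
C(11, 8) = 165


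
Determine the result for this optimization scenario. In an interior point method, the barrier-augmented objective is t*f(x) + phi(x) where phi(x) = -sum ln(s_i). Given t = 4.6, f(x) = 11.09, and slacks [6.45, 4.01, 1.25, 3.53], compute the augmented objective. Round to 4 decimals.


Step 1: Compute log-barrier.
ln values: [1.8641, 1.3888, 0.2231, 1.2613]
phi = -(1.8641 + 1.3888 + 0.2231 + 1.2613) = -4.7373
Step 2: Compute augmented objective.
t*f(x) = 4.6*11.09 = 51.014
Total = 51.014 - 4.7373 = 46.2767


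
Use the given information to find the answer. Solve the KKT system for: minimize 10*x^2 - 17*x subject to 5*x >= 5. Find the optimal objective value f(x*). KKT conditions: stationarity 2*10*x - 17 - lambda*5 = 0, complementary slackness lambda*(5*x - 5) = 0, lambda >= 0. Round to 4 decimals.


Step 1: Try lambda = 0 (constraint inactive).
x_unc = 17/(2*10) = 0.85
Check: 5*0.85 = 4.25 < 5 -- violated!
Step 2: Constraint must be active: 5*x = 5
x* = 5/5 = 1.0
lambda = (2*10*1.0 - 17)/5 = 0.6
Step 3: Compute optimal value.
f(x*) = 10*1.0^2 - 17*1.0 = -7.0


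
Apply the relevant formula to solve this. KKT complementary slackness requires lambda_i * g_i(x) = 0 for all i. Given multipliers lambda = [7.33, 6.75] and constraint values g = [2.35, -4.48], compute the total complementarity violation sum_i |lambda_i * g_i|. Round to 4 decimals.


KKT complementary slackness check:
lambda_1 * g_1 = 7.33 * 2.35 = 17.2255
lambda_2 * g_2 = 6.75 * -4.48 = -30.24
Total violation = 17.2255 + 30.24 = 47.4655


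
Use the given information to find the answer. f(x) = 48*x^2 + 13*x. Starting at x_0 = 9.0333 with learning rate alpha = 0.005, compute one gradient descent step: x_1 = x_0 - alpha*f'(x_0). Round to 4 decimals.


We compute the gradient at x_0 and apply the update.
f'(x) = 96*x + 13
f'(9.0333) = 96*9.0333 + 13 = 880.1968
x_1 = 9.0333 - 0.005*880.1968 = 4.6323


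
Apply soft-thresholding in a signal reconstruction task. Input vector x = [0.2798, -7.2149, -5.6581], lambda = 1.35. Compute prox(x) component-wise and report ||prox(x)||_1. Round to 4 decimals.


Soft-thresholding with lambda = 1.35:
prox(0.2798) = sign(0.2798)*max(|0.2798| - 1.35, 0) = 0.0
prox(-7.2149) = sign(-7.2149)*max(|-7.2149| - 1.35, 0) = -5.8649
prox(-5.6581) = sign(-5.6581)*max(|-5.6581| - 1.35, 0) = -4.3081
prox(x) = [0.0, -5.8649, -4.3081]
||prox(x)||_1 = 0.0 + 5.8649 + 4.3081 = 10.173


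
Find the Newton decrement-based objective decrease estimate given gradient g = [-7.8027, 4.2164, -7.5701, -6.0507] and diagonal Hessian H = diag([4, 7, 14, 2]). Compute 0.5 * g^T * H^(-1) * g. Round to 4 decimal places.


Step 1: H is diagonal, so H^(-1) * g = [-1.9507, 0.6023, -0.5407, -3.0254].
Step 2: g^T H^(-1) g = sum_i g_i^2 / H_ii
  = (-7.8027)^2/4 + (4.2164)^2/7 + (-7.5701)^2/14 + (-6.0507)^2/2
  = 15.2205 + 2.5397 + 4.0933 + 18.3055 = 40.1591
Step 3: Objective decrease = 0.5 * g^T H^(-1) g = 20.0795


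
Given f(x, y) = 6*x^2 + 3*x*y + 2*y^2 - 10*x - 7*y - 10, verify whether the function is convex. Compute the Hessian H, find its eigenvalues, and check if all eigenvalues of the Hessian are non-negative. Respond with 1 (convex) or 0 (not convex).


The Hessian of f(x,y) = 6*x^2 + 3*x*y + 2*y^2 - 10*x - 7*y - 10 is:
H = [[12, 3], [3, 4]]
Trace = 12 + 4 = 16
Determinant = 12*4 - (3)^2 = 39
Discriminant = (16)^2 - 4*39 = 100.0
Eigenvalues: lambda_1 = 3.0, lambda_2 = 13.0
The function is convex.

1


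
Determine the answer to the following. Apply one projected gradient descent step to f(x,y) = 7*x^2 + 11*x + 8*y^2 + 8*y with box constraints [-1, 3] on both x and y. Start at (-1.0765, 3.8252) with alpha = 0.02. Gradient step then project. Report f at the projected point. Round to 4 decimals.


Step 1: Compute gradient at (-1.0765, 3.8252).
grad_x = 2*7*-1.0765 + 11 = -4.071
grad_y = 2*8*3.8252 + 8 = 69.2032
Step 2: Gradient step.
x_raw = -1.0765 - 0.02*-4.071 = -0.9951
y_raw = 3.8252 - 0.02*69.2032 = 2.4411
Step 3: Project onto [-1, 3].
x_proj = clip(-0.9951) = -0.9951
y_proj = clip(2.4411) = 2.4411
Step 4: Evaluate f.
f(-0.9951, 2.4411) = 63.1877


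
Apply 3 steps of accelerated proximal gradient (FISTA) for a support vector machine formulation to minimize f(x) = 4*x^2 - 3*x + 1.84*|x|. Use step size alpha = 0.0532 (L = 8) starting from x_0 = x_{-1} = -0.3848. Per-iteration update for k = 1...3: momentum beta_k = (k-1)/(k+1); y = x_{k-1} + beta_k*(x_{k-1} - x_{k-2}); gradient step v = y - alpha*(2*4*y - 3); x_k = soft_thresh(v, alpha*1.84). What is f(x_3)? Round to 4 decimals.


FISTA on f(x) = 4*x^2 - 3*x + 1.84*|x|
L = 8, alpha = 0.0532
Iteration 1: beta = 0.0, y = -0.3848 + 0.0*(-0.3848 + 0.3848) = -0.3848
  grad(y) = -6.0784, v = y - alpha*grad = -0.0614
  prox(v) = soft_thresh(-0.0614, 0.0979) = 0.0
Iteration 2: beta = 0.3333, y = 0.0 + 0.3333*(0.0 + 0.3848) = 0.1283
  grad(y) = -1.9739, v = y - alpha*grad = 0.2333
  prox(v) = soft_thresh(0.2333, 0.0979) = 0.1354
Iteration 3: beta = 0.5, y = 0.1354 + 0.5*(0.1354 - 0.0) = 0.2031
  grad(y) = -1.3753, v = y - alpha*grad = 0.2763
  prox(v) = soft_thresh(0.2763, 0.0979) = 0.1784
f(x_3) = 4*0.1784^2 - 3*0.1784 + 1.84*|0.1784| = -0.0796


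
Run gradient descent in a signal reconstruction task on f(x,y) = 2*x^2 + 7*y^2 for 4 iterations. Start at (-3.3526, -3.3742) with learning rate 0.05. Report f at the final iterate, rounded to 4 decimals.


Gradient descent on f(x,y) = 2*x^2 + 7*y^2.
Starting point: (-3.3526, -3.3742), alpha = 0.05
Step 1: grad_x = 2*2*-3.3526 = -13.4104, grad_y = 2*7*-3.3742 = -47.2388
  x_1 = -3.3526 - 0.05*-13.4104 = -2.6821
  y_1 = -3.3742 - 0.05*-47.2388 = -1.0123
Step 2: grad_x = 2*2*-2.6821 = -10.7283, grad_y = 2*7*-1.0123 = -14.1716
  x_2 = -2.6821 - 0.05*-10.7283 = -2.1457
  y_2 = -1.0123 - 0.05*-14.1716 = -0.3037
Step 3: grad_x = 2*2*-2.1457 = -8.5827, grad_y = 2*7*-0.3037 = -4.2515
  x_3 = -2.1457 - 0.05*-8.5827 = -1.7165
  y_3 = -0.3037 - 0.05*-4.2515 = -0.0911
Step 4: grad_x = 2*2*-1.7165 = -6.8661, grad_y = 2*7*-0.0911 = -1.2754
  x_4 = -1.7165 - 0.05*-6.8661 = -1.3732
  y_4 = -0.0911 - 0.05*-1.2754 = -0.0273
f(-1.3732, -0.0273) = 2*(-1.3732)^2 + 7*(-0.0273)^2 = 3.7767


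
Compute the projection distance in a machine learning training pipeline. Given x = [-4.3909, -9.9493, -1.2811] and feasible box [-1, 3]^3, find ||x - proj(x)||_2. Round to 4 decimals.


Project each component onto [-1, 3].
clip(-4.3909) = -1.0, clip(-9.9493) = -1.0, clip(-1.2811) = -1.0
Projection = [-1.0, -1.0, -1.0]
Squared diffs: [11.4982, 80.09, 0.079]
Distance = sqrt(91.6672) = 9.5743


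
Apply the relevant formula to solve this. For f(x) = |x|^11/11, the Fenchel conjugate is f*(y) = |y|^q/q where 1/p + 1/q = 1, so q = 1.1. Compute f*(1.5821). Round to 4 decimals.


The conjugate exponent q satisfies 1/p + 1/q = 1.
p = 11, so q = 11/(11 - 1) = 1.1
|y|^q = 1.5821^1.1 = 1.6564
f*(1.5821) = 1.6564 / 1.1 = 1.5058


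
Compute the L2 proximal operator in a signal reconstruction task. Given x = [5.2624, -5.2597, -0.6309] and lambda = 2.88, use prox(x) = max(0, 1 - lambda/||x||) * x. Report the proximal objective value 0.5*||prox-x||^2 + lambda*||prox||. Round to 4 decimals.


Step 1: Compute ||x||.
||x|| = 7.4669
Step 2: Compute scaling factor.
scale = max(0, 1 - 2.88/7.4669) = 0.6143
Step 3: prox(x) = [3.2327, -3.231, -0.3876]
||prox(x)|| = 4.5869
Step 4: Proximal objective.
0.5*||prox-x||^2 = 4.1472
lambda*||prox|| = 13.2103
Total = 17.3576


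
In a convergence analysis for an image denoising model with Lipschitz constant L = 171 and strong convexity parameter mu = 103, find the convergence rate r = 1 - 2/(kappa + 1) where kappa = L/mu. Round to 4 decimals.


Step 1: Compute the condition number.
kappa = L/mu = 171/103 = 1.6602
Step 2: Compute the convergence rate.
r = 1 - 2/(kappa + 1) = 1 - 2*mu/(L + mu) = (L - mu)/(L + mu) = 68/274 = 0.2482


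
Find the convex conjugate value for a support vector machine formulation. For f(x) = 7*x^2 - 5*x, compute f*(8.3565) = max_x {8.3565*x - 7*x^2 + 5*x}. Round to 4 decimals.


f*(y) = sup_x {y*x - a*x^2 - b*x} = sup_x {(y-b)*x - a*x^2}
FOC: (y - b) - 2a*x = 0 => x* = (y - b)/(2a)
x* = (8.3565 + 5)/(2*7) = 0.954
f*(8.3565) = (y-b)^2/(4a) = (8.3565 + 5)^2/(4*7)
= 178.3961/28 = 6.3713


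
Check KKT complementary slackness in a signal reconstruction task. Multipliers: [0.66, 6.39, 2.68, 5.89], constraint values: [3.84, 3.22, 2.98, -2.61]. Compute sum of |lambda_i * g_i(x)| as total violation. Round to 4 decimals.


KKT complementary slackness check:
lambda_1 * g_1 = 0.66 * 3.84 = 2.5344
lambda_2 * g_2 = 6.39 * 3.22 = 20.5758
lambda_3 * g_3 = 2.68 * 2.98 = 7.9864
lambda_4 * g_4 = 5.89 * -2.61 = -15.3729
Total violation = 2.5344 + 20.5758 + 7.9864 + 15.3729 = 46.4695


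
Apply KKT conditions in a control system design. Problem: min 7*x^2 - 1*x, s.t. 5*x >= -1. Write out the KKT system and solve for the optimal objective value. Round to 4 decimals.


Step 1: Try lambda = 0 (constraint inactive).
Stationarity: 2*7*x - 1 = 0
x* = 1/(2*7) = 1/14 = 0.0714 (rounded; the exact value 1/14 is used below)
Check constraint: 5*0.0714 = 0.357 >= -1 -- satisfied.
Step 2: Compute optimal value.
f(x*) = 7*(1/14)^2 - 1*(1/14) = -0.0357


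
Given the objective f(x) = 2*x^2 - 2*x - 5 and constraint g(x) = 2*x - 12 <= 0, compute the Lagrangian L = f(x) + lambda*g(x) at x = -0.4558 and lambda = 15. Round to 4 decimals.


Step 1: Evaluate f(x).
f(-0.4558) = 2*(-0.4558)^2 - 2*(-0.4558) - 5 = -3.6729
Step 2: Evaluate g(x).
g(-0.4558) = 2*-0.4558 - 12 = -12.9116
Step 3: Compute Lagrangian.
L = -3.6729 + 15*-12.9116 = -197.3469


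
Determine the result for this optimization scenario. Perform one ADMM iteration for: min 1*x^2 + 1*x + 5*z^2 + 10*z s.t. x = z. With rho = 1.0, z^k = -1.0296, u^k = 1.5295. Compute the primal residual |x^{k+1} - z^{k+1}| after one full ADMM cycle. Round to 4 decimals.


ADMM iteration with rho = 1.0, z^k = -1.0296, u^k = 1.5295
Step 1: x-update.
Minimize 1*x^2 + 1*x + (1.0/2)*(x + 1.0296 + 1.5295)^2
FOC: (2*1 + 1.0)*x = -1 + 1.0*(-1.0296 - 1.5295)
x^{k+1} = -1.1864
Step 2: z-update.
Minimize 5*z^2 + 10*z + (1.0/2)*(-1.1864 - z + 1.5295)^2
FOC: (2*5 + 1.0)*z = -10 + 1.0*(-1.1864 + 1.5295)
z^{k+1} = -0.8779
Step 3: u-update.
u^{k+1} = 1.5295 - 1.1864 + 0.8779 = 1.221
Step 4: Primal residual = |-1.1864 + 0.8779| = 0.3085


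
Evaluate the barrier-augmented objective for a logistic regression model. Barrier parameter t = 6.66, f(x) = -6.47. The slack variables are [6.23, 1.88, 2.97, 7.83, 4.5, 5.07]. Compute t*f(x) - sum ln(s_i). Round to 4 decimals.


Step 1: Compute log-barrier.
ln values: [1.8294, 0.6313, 1.0886, 2.058, 1.5041, 1.6233]
phi = -(1.8294 + 0.6313 + 1.0886 + 2.058 + 1.5041 + 1.6233) = -8.7346
Step 2: Compute augmented objective.
t*f(x) = 6.66*-6.47 = -43.0902
Total = -43.0902 - 8.7346 = -51.8248


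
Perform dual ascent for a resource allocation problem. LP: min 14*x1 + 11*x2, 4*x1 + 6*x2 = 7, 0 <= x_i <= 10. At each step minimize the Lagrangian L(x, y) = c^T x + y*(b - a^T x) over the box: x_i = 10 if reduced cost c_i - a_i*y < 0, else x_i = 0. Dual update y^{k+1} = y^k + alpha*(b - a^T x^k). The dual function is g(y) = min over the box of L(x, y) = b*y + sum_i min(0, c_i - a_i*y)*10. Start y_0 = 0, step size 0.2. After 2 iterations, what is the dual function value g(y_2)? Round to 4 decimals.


Dual ascent for LP: min 14*x1 + 11*x2, 4*x1 + 6*x2 = 7, 0 <= x_i <= 10
Step 1: y^k = 0.0, reduced costs: (14.0, 11.0)
  x^k = (0.0, 0.0), subgradient = b - a^T x = 7.0
  y^{k+1} = 0.0 + 0.2*7.0 = 1.4
Step 2: y^k = 1.4, reduced costs: (8.4, 2.6)
  x^k = (0.0, 0.0), subgradient = b - a^T x = 7.0
  y^{k+1} = 1.4 + 0.2*7.0 = 2.8
Dual objective at y_2 = 2.8: reduced costs (2.8, -5.8), box minimizer x = (0.0, 10.0)
g(y_2) = b*y + (c1 - a1*y)*x1 + (c2 - a2*y)*x2 = 7*2.8 + 2.8*0.0 + (-5.8)*10.0 = 19.6 + 0.0 - 58.0 = -38.4


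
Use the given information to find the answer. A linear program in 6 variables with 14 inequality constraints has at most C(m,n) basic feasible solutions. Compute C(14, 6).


Each vertex corresponds to some choice of n active constraints out of m, so the number of vertices is at most C(m, n) = m! / (n!(m-n)!).
m = 14, n = 6
Numerator: 14 * 13 * 12 * 11 * 10 * 9
Denominator: 6! = 720
C(14, 6) = 3003


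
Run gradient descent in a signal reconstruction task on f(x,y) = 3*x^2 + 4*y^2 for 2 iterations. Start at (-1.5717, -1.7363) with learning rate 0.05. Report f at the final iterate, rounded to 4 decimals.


Gradient descent on f(x,y) = 3*x^2 + 4*y^2.
Starting point: (-1.5717, -1.7363), alpha = 0.05
Step 1: grad_x = 2*3*-1.5717 = -9.4302, grad_y = 2*4*-1.7363 = -13.8904
  x_1 = -1.5717 - 0.05*-9.4302 = -1.1002
  y_1 = -1.7363 - 0.05*-13.8904 = -1.0418
Step 2: grad_x = 2*3*-1.1002 = -6.6011, grad_y = 2*4*-1.0418 = -8.3342
  x_2 = -1.1002 - 0.05*-6.6011 = -0.7701
  y_2 = -1.0418 - 0.05*-8.3342 = -0.6251
f(-0.7701, -0.6251) = 3*(-0.7701)^2 + 4*(-0.6251)^2 = 3.3422


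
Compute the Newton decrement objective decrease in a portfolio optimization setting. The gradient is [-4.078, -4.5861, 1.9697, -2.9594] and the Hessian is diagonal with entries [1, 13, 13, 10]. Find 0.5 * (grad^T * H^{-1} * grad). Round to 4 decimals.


Step 1: H is diagonal, so H^(-1) * g = [-4.078, -0.3528, 0.1515, -0.2959].
Step 2: g^T H^(-1) g = sum_i g_i^2 / H_ii
  = (-4.078)^2/1 + (-4.5861)^2/13 + (1.9697)^2/13 + (-2.9594)^2/10
  = 16.6301 + 1.6179 + 0.2984 + 0.8758 = 19.4222
Step 3: Objective decrease = 0.5 * g^T H^(-1) g = 9.7111


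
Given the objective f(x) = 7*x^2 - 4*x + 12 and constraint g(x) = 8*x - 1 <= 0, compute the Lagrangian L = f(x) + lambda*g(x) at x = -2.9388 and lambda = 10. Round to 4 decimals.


Step 1: Evaluate f(x).
f(-2.9388) = 7*(-2.9388)^2 - 4*(-2.9388) + 12 = 84.211
Step 2: Evaluate g(x).
g(-2.9388) = 8*-2.9388 - 1 = -24.5104
Step 3: Compute Lagrangian.
L = 84.211 + 10*-24.5104 = -160.893


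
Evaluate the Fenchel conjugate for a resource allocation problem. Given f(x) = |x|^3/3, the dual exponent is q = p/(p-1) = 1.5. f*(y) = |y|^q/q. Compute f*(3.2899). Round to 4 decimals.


The conjugate exponent q satisfies 1/p + 1/q = 1.
p = 3, so q = 3/(3 - 1) = 1.5
|y|^q = 3.2899^1.5 = 5.9672
f*(3.2899) = 5.9672 / 1.5 = 3.9782


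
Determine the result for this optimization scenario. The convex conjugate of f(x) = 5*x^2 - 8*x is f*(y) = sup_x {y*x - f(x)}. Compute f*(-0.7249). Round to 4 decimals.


f*(y) = sup_x {y*x - a*x^2 - b*x} = sup_x {(y-b)*x - a*x^2}
FOC: (y - b) - 2a*x = 0 => x* = (y - b)/(2a)
x* = (-0.7249 + 8)/(2*5) = 0.7275
f*(-0.7249) = (y-b)^2/(4a) = (-0.7249 + 8)^2/(4*5)
= 52.9271/20 = 2.6464


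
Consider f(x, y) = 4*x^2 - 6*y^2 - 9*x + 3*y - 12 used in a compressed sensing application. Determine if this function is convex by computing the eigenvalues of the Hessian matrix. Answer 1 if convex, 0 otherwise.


The Hessian of f(x,y) = 4*x^2 - 6*y^2 - 9*x + 3*y - 12 is:
H = [[8, 0], [0, -12]]
Trace = 8 - 12 = -4
Determinant = 8*-12 - (0)^2 = -96
Discriminant = (-4)^2 - 4*-96 = 400.0
Eigenvalues: lambda_1 = -12.0, lambda_2 = 8.0
The function is not convex.

0


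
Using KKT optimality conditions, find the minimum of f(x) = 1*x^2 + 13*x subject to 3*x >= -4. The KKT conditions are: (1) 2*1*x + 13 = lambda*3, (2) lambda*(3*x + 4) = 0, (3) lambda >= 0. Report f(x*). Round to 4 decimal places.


Step 1: Try lambda = 0 (constraint inactive).
x_unc = -13/(2*1) = -6.5
Check: 3*-6.5 = -19.5 < -4 -- violated!
Step 2: Constraint must be active: 3*x = -4
x* = -4/3 = -1.3333 (rounded; the exact value -4/3 is used below)
lambda = (2*1*(-4/3) + 13)/3 = 3.4444
Step 3: Compute optimal value.
f(x*) = 1*(-4/3)^2 + 13*(-4/3) = -15.5556


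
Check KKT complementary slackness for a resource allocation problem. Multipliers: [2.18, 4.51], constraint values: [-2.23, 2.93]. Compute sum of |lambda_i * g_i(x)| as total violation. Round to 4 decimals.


KKT complementary slackness check:
lambda_1 * g_1 = 2.18 * -2.23 = -4.8614
lambda_2 * g_2 = 4.51 * 2.93 = 13.2143
Total violation = 4.8614 + 13.2143 = 18.0757


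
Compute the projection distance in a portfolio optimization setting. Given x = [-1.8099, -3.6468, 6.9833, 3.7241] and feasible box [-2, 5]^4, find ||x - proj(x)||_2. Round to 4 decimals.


Project each component onto [-2, 5].
clip(-1.8099) = -1.8099, clip(-3.6468) = -2.0, clip(6.9833) = 5.0, clip(3.7241) = 3.7241
Projection = [-1.8099, -2.0, 5.0, 3.7241]
Squared diffs: [0.0, 2.712, 3.9335, 0.0]
Distance = sqrt(6.6455) = 2.5779


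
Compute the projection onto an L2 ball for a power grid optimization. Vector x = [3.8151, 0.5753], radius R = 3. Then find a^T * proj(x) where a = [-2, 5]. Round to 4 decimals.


Step 1: Compute ||x|| (intermediates to 6 decimals).
||x|| = sqrt(3.8151^2 + 0.5753^2) = 3.858233
Step 2: Project.
Since ||x|| > R, scale = R/||x|| = 3/3.858233 = 0.777558, proj(x) = scale * x
proj(x) = [2.966462, 0.447329]
Step 3: Dot product.
a^T * proj(x) = -2*2.966462 + 5*0.447329 = -3.6963


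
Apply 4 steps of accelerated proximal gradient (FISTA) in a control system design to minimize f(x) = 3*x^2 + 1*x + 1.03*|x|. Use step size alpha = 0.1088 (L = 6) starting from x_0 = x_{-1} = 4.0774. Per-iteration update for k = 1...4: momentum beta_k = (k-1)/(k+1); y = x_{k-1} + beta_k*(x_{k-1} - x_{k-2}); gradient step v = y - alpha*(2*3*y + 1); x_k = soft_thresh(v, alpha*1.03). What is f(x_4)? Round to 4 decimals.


FISTA on f(x) = 3*x^2 + 1*x + 1.03*|x|
L = 6, alpha = 0.1088
Iteration 1: beta = 0.0, y = 4.0774 + 0.0*(4.0774 - 4.0774) = 4.0774
  grad(y) = 25.4644, v = y - alpha*grad = 1.3069
  prox(v) = soft_thresh(1.3069, 0.1121) = 1.1948
Iteration 2: beta = 0.3333, y = 1.1948 + 0.3333*(1.1948 - 4.0774) = 0.2339
  grad(y) = 2.4037, v = y - alpha*grad = -0.0276
  prox(v) = soft_thresh(-0.0276, 0.1121) = 0.0
Iteration 3: beta = 0.5, y = 0.0 + 0.5*(0.0 - 1.1948) = -0.5974
  grad(y) = -2.5844, v = y - alpha*grad = -0.3162
  prox(v) = soft_thresh(-0.3162, 0.1121) = -0.2042
Iteration 4: beta = 0.6, y = -0.2042 + 0.6*(-0.2042 - 0.0) = -0.3266
  grad(y) = -0.9599, v = y - alpha*grad = -0.2222
  prox(v) = soft_thresh(-0.2222, 0.1121) = -0.1101
f(x_4) = 3*(-0.1101)^2 + 1*(-0.1101) + 1.03*|-0.1101| = 0.0397


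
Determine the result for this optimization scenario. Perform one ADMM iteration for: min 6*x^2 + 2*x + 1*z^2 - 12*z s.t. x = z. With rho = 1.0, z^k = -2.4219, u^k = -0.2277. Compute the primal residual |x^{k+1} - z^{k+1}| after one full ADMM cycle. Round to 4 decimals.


ADMM iteration with rho = 1.0, z^k = -2.4219, u^k = -0.2277
Step 1: x-update.
Minimize 6*x^2 + 2*x + (1.0/2)*(x + 2.4219 - 0.2277)^2
FOC: (2*6 + 1.0)*x = -2 + 1.0*(-2.4219 + 0.2277)
x^{k+1} = -0.3226
Step 2: z-update.
Minimize 1*z^2 - 12*z + (1.0/2)*(-0.3226 - z - 0.2277)^2
FOC: (2*1 + 1.0)*z = 12 + 1.0*(-0.3226 - 0.2277)
z^{k+1} = 3.8166
Step 3: u-update.
u^{k+1} = -0.2277 - 0.3226 - 3.8166 = -4.3669
Step 4: Primal residual = |-0.3226 - 3.8166| = 4.1392


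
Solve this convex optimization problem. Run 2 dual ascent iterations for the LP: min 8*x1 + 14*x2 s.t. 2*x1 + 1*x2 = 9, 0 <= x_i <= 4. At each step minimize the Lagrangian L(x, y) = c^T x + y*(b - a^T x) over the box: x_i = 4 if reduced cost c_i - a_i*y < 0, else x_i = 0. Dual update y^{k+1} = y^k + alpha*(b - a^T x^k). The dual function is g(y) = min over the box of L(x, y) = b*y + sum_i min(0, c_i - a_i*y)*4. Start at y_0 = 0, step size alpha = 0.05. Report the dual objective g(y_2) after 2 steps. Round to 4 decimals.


Dual ascent for LP: min 8*x1 + 14*x2, 2*x1 + 1*x2 = 9, 0 <= x_i <= 4
Step 1: y^k = 0.0, reduced costs: (8.0, 14.0)
  x^k = (0.0, 0.0), subgradient = b - a^T x = 9.0
  y^{k+1} = 0.0 + 0.05*9.0 = 0.45
Step 2: y^k = 0.45, reduced costs: (7.1, 13.55)
  x^k = (0.0, 0.0), subgradient = b - a^T x = 9.0
  y^{k+1} = 0.45 + 0.05*9.0 = 0.9
Dual objective at y_2 = 0.9: reduced costs (6.2, 13.1), box minimizer x = (0.0, 0.0)
g(y_2) = b*y + (c1 - a1*y)*x1 + (c2 - a2*y)*x2 = 9*0.9 + 6.2*0.0 + 13.1*0.0 = 8.1 + 0.0 + 0.0 = 8.1
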